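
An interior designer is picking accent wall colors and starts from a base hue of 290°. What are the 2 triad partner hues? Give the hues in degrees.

A triad places three hues 120° apart.
290 + 120 = 410 → 410 − 360 = 50°
290 + 240 = 530 → 530 − 360 = 170°

50° and 170°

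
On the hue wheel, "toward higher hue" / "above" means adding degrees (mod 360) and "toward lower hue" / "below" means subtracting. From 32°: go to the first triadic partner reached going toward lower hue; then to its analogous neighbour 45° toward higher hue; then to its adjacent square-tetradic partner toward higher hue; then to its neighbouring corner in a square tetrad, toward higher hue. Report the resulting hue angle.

triadic ↓ −120°: 32 − 120 = -88 → -88 + 360 = 272°
analog 45° ↑ +45°: 272 + 45 = 317°
square ↑ +90°: 317 + 90 = 407 → 407 − 360 = 47°
square ↑ +90°: 47 + 90 = 137°

137°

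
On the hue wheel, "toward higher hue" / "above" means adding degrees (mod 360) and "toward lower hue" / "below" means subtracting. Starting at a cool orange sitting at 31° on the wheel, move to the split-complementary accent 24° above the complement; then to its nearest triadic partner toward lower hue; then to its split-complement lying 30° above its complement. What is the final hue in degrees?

+204° (split-comp 24° ↑): 31 + 204 = 235°
−120° (triadic ↓): 235 − 120 = 115°
+210° (split-comp 30° ↑): 115 + 210 = 325°

325°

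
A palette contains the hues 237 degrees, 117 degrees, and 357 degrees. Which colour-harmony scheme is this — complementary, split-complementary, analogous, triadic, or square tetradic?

triadic

Sort the hues: 117°, 237°, 357°.
Successive gaps around the wheel: 120°, 120°, 120°.
Three hues equally spaced 120° apart form a triad.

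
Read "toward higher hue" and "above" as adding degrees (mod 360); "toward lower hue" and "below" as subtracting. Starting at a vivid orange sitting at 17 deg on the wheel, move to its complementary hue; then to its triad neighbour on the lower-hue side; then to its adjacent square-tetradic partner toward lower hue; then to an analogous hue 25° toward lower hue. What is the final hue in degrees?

complement +180°: 17 + 180 = 197°
triadic ↓ −120°: 197 − 120 = 77°
square ↓ −90°: 77 − 90 = -13 → -13 + 360 = 347°
analog 25° ↓ −25°: 347 − 25 = 322°

322°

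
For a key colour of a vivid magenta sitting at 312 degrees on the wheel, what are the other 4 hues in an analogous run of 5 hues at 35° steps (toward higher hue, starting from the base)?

347°, 22°, 57° and 92°

Analogous hues sit every 35° along the wheel.
312 + 35 = 347°
312 + 70 = 382 → 382 − 360 = 22°
312 + 105 = 417 → 417 − 360 = 57°
312 + 140 = 452 → 452 − 360 = 92°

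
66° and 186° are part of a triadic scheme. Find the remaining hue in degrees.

A triad places three hues 120° apart.
The full set through 66° is {66°, 186°, 306°}.
Given {66°, 186°}, the missing hue is 306°.

306°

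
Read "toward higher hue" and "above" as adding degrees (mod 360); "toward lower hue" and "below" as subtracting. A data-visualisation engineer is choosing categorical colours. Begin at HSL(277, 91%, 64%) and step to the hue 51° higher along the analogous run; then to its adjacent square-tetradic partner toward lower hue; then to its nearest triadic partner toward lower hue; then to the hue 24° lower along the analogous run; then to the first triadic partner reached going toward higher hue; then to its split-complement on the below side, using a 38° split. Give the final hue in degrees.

277 + 51 = 328°   (analog 51° ↑)
328 − 90 = 238°   (square ↓)
238 − 120 = 118°   (triadic ↓)
118 − 24 = 94°   (analog 24° ↓)
94 + 120 = 214°   (triadic ↑)
214 + 142 = 356°   (split-comp 38° ↓)

356°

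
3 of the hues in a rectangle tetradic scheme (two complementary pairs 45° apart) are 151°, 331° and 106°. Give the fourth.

A rectangular tetradic uses two complementary pairs 45° apart: offsets 0°, 45°, 180°, 225°.
Among {106°, 151°, 331°}, 331° and 151° are a 180° pair.
The remaining hue 106° needs its own complement: 106 + 180 = 286°

286°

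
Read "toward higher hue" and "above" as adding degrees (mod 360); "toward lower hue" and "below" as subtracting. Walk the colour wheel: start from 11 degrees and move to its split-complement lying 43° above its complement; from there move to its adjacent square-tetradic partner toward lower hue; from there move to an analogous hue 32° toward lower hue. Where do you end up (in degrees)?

112°

11 + 223 = 234°   (split-comp 43° ↑)
234 − 90 = 144°   (square ↓)
144 − 32 = 112°   (analog 32° ↓)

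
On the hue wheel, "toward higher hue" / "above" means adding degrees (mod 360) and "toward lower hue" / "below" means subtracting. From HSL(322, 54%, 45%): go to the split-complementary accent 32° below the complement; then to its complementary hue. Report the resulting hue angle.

290°

+148° (split-comp 32° ↓): 322 + 148 = 470 → 470 − 360 = 110°
+180° (complement): 110 + 180 = 290°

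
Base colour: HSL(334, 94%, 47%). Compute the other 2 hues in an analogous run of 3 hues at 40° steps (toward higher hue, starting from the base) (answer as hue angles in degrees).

14° and 54°

Analogous hues sit every 40° along the wheel.
334 + 40 = 374 → 374 − 360 = 14°
334 + 80 = 414 → 414 − 360 = 54°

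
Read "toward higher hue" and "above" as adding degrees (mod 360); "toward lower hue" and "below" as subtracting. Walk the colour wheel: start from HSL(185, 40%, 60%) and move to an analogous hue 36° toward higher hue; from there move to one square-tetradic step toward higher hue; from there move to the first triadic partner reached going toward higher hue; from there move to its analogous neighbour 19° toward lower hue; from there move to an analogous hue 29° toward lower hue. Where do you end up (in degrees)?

+36° (analog 36° ↑): 185 + 36 = 221°
+90° (square ↑): 221 + 90 = 311°
+120° (triadic ↑): 311 + 120 = 431 → 431 − 360 = 71°
−19° (analog 19° ↓): 71 − 19 = 52°
−29° (analog 29° ↓): 52 − 29 = 23°

23°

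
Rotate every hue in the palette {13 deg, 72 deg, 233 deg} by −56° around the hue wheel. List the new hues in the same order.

317°, 16°, 177°

13 − 56 = -43 → -43 + 360 = 317°
72 − 56 = 16°
233 − 56 = 177°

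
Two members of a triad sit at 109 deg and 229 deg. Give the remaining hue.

349°

A triad spaces three hues 120° apart.
The full set is {109°, 229°, 349°}.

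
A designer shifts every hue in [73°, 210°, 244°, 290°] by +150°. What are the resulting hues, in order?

73 + 150 = 223°
210 + 150 = 360 → 360 − 360 = 0°
244 + 150 = 394 → 394 − 360 = 34°
290 + 150 = 440 → 440 − 360 = 80°

223°, 0°, 34°, 80°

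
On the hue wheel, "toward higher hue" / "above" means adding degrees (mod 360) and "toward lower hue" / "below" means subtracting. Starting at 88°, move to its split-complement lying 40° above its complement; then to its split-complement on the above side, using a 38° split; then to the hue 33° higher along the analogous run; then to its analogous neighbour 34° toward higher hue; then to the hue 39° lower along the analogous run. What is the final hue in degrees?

split-comp 40° ↑ +220°: 88 + 220 = 308°
split-comp 38° ↑ +218°: 308 + 218 = 526 → 526 − 360 = 166°
analog 33° ↑ +33°: 166 + 33 = 199°
analog 34° ↑ +34°: 199 + 34 = 233°
analog 39° ↓ −39°: 233 − 39 = 194°

194°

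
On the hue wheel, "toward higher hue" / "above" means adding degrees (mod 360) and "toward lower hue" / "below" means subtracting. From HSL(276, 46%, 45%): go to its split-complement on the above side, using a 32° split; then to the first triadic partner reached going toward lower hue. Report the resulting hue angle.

8°

split-comp 32° ↑ +212°: 276 + 212 = 488 → 488 − 360 = 128°
triadic ↓ −120°: 128 − 120 = 8°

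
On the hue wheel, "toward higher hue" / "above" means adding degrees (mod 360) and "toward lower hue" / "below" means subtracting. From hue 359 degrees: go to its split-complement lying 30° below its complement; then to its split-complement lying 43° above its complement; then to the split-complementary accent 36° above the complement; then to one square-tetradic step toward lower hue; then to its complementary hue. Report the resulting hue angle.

318°

359 + 150 = 509 → 509 − 360 = 149°   (split-comp 30° ↓)
149 + 223 = 372 → 372 − 360 = 12°   (split-comp 43° ↑)
12 + 216 = 228°   (split-comp 36° ↑)
228 − 90 = 138°   (square ↓)
138 + 180 = 318°   (complement)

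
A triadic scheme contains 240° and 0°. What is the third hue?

A triad spaces three hues 120° apart.
The full set is {0°, 120°, 240°}.

120°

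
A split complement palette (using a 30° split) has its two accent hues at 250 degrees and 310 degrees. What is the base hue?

The accents sit 30° either side of the complement, so the complement is their short-arc midpoint on the wheel.
Short-arc midpoint of 250° and 310°: 280°.
Base is 180° from the complement: 280 − 180 = 100°

100°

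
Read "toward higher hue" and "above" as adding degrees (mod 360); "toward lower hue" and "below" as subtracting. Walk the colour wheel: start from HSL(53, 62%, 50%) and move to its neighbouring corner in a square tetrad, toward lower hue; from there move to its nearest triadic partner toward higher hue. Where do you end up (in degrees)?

53 − 90 = -37 → -37 + 360 = 323°   (square ↓)
323 + 120 = 443 → 443 − 360 = 83°   (triadic ↑)

83°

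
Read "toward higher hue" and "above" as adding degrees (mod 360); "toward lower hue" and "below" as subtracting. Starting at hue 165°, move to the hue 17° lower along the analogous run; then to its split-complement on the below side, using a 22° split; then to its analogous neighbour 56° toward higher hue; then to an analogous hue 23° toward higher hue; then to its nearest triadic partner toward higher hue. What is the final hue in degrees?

165 − 17 = 148°   (analog 17° ↓)
148 + 158 = 306°   (split-comp 22° ↓)
306 + 56 = 362 → 362 − 360 = 2°   (analog 56° ↑)
2 + 23 = 25°   (analog 23° ↑)
25 + 120 = 145°   (triadic ↑)

145°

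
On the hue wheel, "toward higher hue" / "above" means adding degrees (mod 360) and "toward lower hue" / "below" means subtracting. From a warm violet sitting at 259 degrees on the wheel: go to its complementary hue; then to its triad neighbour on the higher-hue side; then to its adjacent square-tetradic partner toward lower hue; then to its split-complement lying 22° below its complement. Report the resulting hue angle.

259 + 180 = 439 → 439 − 360 = 79°   (complement)
79 + 120 = 199°   (triadic ↑)
199 − 90 = 109°   (square ↓)
109 + 158 = 267°   (split-comp 22° ↓)

267°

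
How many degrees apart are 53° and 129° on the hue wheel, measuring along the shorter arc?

|53 − 129| = 76.
76 ≤ 180, so the shorter arc is 76°.

76°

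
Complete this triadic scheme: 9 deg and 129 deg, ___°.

A triad places three hues 120° apart.
The full set through 9° is {9°, 129°, 249°}.
Given {9°, 129°}, the missing hue is 249°.

249°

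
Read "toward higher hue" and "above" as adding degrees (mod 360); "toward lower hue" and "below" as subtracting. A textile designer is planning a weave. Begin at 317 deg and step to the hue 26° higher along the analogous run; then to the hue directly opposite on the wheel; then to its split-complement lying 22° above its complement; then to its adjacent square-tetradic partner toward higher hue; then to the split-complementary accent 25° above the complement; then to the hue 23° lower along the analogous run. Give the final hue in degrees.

+26° (analog 26° ↑): 317 + 26 = 343°
+180° (complement): 343 + 180 = 523 → 523 − 360 = 163°
+202° (split-comp 22° ↑): 163 + 202 = 365 → 365 − 360 = 5°
+90° (square ↑): 5 + 90 = 95°
+205° (split-comp 25° ↑): 95 + 205 = 300°
−23° (analog 23° ↓): 300 − 23 = 277°

277°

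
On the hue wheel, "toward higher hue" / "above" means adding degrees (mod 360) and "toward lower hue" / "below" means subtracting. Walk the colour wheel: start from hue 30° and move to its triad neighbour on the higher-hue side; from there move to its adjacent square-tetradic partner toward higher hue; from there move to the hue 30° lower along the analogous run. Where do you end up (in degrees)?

210°

30 + 120 = 150°   (triadic ↑)
150 + 90 = 240°   (square ↑)
240 − 30 = 210°   (analog 30° ↓)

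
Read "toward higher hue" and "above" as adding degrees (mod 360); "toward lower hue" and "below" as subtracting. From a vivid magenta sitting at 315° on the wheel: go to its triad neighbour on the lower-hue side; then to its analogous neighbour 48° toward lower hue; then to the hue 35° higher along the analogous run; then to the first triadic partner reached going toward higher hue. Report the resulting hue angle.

302°

triadic ↓ −120°: 315 − 120 = 195°
analog 48° ↓ −48°: 195 − 48 = 147°
analog 35° ↑ +35°: 147 + 35 = 182°
triadic ↑ +120°: 182 + 120 = 302°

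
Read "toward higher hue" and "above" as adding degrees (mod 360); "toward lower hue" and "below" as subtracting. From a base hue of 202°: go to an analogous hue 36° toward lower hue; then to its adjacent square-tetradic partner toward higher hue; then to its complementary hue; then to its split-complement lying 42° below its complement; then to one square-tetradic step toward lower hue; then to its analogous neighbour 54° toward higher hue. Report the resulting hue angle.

178°

202 − 36 = 166°   (analog 36° ↓)
166 + 90 = 256°   (square ↑)
256 + 180 = 436 → 436 − 360 = 76°   (complement)
76 + 138 = 214°   (split-comp 42° ↓)
214 − 90 = 124°   (square ↓)
124 + 54 = 178°   (analog 54° ↑)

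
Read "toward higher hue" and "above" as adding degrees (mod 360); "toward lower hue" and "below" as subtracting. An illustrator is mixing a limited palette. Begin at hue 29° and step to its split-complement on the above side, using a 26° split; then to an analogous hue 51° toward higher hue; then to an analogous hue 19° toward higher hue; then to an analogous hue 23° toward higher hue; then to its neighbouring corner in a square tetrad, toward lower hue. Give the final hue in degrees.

238°

29 + 206 = 235°   (split-comp 26° ↑)
235 + 51 = 286°   (analog 51° ↑)
286 + 19 = 305°   (analog 19° ↑)
305 + 23 = 328°   (analog 23° ↑)
328 − 90 = 238°   (square ↓)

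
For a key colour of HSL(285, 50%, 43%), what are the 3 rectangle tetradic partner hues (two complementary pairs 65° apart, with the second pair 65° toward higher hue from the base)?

350°, 105°, 170°

A rectangular tetradic uses two complementary pairs 65° apart: offsets 0°, 65°, 180°, 245°.
285 + 65 = 350°
285 + 180 = 465 → 465 − 360 = 105°
285 + 245 = 530 → 530 − 360 = 170°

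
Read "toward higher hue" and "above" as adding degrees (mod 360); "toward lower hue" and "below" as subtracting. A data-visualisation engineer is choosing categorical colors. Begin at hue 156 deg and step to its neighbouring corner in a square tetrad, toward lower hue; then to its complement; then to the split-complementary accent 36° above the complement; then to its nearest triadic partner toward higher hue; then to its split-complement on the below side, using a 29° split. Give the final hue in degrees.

13°

−90° (square ↓): 156 − 90 = 66°
+180° (complement): 66 + 180 = 246°
+216° (split-comp 36° ↑): 246 + 216 = 462 → 462 − 360 = 102°
+120° (triadic ↑): 102 + 120 = 222°
+151° (split-comp 29° ↓): 222 + 151 = 373 → 373 − 360 = 13°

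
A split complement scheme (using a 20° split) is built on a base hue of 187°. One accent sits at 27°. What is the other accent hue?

347°

Split-complementary hues sit 20° either side of the complement.
Complement of the base 187°: 187 + 180 = 367 → 367 − 360 = 7°
The given accent 27° is 20° one side of 7°; the other accent sits 20° the other side: 7 − 20 = -13 → -13 + 360 = 347°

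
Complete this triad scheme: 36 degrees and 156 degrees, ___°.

276°

A triad places three hues 120° apart.
The full set through 36° is {36°, 156°, 276°}.
Given {36°, 156°}, the missing hue is 276°.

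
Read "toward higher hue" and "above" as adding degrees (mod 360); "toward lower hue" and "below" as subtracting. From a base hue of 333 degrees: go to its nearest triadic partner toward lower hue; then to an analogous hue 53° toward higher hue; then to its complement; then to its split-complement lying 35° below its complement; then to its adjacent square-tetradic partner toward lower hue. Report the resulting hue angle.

141°

−120° (triadic ↓): 333 − 120 = 213°
+53° (analog 53° ↑): 213 + 53 = 266°
+180° (complement): 266 + 180 = 446 → 446 − 360 = 86°
+145° (split-comp 35° ↓): 86 + 145 = 231°
−90° (square ↓): 231 − 90 = 141°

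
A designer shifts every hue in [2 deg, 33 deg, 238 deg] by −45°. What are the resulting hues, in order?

317°, 348°, 193°

2 − 45 = -43 → -43 + 360 = 317°
33 − 45 = -12 → -12 + 360 = 348°
238 − 45 = 193°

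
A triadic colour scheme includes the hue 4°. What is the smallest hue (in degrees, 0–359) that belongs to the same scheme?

A triad places three hues 120° apart.
The full set through 4° is {4°, 124°, 244°}.

4°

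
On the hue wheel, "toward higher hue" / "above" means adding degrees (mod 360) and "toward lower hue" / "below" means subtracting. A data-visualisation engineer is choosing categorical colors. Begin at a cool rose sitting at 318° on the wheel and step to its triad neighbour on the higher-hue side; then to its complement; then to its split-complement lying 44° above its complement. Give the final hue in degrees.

triadic ↑ +120°: 318 + 120 = 438 → 438 − 360 = 78°
complement +180°: 78 + 180 = 258°
split-comp 44° ↑ +224°: 258 + 224 = 482 → 482 − 360 = 122°

122°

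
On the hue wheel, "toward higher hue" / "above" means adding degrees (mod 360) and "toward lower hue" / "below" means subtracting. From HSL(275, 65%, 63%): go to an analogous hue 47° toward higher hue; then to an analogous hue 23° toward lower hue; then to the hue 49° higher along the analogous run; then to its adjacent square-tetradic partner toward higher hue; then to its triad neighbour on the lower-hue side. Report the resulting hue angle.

318°

+47° (analog 47° ↑): 275 + 47 = 322°
−23° (analog 23° ↓): 322 − 23 = 299°
+49° (analog 49° ↑): 299 + 49 = 348°
+90° (square ↑): 348 + 90 = 438 → 438 − 360 = 78°
−120° (triadic ↓): 78 − 120 = -42 → -42 + 360 = 318°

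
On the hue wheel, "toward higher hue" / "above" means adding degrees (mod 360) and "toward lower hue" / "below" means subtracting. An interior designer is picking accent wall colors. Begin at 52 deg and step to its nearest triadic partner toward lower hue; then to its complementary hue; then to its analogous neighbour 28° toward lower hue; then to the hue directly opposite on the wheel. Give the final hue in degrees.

264°

triadic ↓ −120°: 52 − 120 = -68 → -68 + 360 = 292°
complement +180°: 292 + 180 = 472 → 472 − 360 = 112°
analog 28° ↓ −28°: 112 − 28 = 84°
complement +180°: 84 + 180 = 264°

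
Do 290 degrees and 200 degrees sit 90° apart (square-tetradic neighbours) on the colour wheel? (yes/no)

yes

Angular distance: |290 − 200| = 90 = 90°.
90° apart (square-tetradic neighbours) requires 90°.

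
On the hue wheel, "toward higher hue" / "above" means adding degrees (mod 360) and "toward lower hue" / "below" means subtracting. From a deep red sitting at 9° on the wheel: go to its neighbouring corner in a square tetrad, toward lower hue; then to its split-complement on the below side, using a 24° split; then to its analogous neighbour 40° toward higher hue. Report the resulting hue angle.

9 − 90 = -81 → -81 + 360 = 279°   (square ↓)
279 + 156 = 435 → 435 − 360 = 75°   (split-comp 24° ↓)
75 + 40 = 115°   (analog 40° ↑)

115°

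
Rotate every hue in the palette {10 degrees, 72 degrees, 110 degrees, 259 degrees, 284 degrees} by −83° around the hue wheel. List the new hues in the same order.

10 − 83 = -73 → -73 + 360 = 287°
72 − 83 = -11 → -11 + 360 = 349°
110 − 83 = 27°
259 − 83 = 176°
284 − 83 = 201°

287°, 349°, 27°, 176°, 201°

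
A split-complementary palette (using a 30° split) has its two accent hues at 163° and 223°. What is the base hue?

13°

The accents sit 30° either side of the complement, so the complement is their short-arc midpoint on the wheel.
Short-arc midpoint of 163° and 223°: 193°.
Base is 180° from the complement: 193 − 180 = 13°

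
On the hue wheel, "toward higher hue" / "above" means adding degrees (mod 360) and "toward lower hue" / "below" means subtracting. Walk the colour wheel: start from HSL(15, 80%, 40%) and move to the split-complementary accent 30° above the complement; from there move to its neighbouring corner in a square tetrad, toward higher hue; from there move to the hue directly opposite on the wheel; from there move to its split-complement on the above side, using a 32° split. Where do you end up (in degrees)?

+210° (split-comp 30° ↑): 15 + 210 = 225°
+90° (square ↑): 225 + 90 = 315°
+180° (complement): 315 + 180 = 495 → 495 − 360 = 135°
+212° (split-comp 32° ↑): 135 + 212 = 347°

347°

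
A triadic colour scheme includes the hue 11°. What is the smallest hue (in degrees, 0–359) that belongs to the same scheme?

A triad places three hues 120° apart.
The full set through 11° is {11°, 131°, 251°}.

11°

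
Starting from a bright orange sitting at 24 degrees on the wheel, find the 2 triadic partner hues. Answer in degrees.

A triad places three hues 120° apart.
24 + 120 = 144°
24 + 240 = 264°

144° and 264°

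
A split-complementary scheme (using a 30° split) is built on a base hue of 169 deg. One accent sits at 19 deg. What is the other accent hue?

319°

Split-complementary hues sit 30° either side of the complement.
Complement of the base 169°: 169 + 180 = 349°
The given accent 19° is 30° one side of 349°; the other accent sits 30° the other side: 349 − 30 = 319°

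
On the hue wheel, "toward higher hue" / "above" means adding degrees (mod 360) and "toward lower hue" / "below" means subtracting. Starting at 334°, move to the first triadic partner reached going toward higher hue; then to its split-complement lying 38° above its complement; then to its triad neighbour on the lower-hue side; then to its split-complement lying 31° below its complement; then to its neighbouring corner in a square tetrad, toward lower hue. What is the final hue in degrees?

251°

+120° (triadic ↑): 334 + 120 = 454 → 454 − 360 = 94°
+218° (split-comp 38° ↑): 94 + 218 = 312°
−120° (triadic ↓): 312 − 120 = 192°
+149° (split-comp 31° ↓): 192 + 149 = 341°
−90° (square ↓): 341 − 90 = 251°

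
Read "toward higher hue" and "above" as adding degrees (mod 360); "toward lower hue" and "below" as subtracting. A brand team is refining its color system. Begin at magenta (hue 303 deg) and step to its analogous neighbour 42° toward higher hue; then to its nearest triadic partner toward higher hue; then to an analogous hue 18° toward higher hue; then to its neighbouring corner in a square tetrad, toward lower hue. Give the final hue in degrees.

analog 42° ↑ +42°: 303 + 42 = 345°
triadic ↑ +120°: 345 + 120 = 465 → 465 − 360 = 105°
analog 18° ↑ +18°: 105 + 18 = 123°
square ↓ −90°: 123 − 90 = 33°

33°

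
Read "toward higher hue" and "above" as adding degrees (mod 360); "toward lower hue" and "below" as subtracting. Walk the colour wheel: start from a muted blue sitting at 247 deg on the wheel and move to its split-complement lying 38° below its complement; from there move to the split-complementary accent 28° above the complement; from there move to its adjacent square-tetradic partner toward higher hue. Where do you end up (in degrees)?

327°

+142° (split-comp 38° ↓): 247 + 142 = 389 → 389 − 360 = 29°
+208° (split-comp 28° ↑): 29 + 208 = 237°
+90° (square ↑): 237 + 90 = 327°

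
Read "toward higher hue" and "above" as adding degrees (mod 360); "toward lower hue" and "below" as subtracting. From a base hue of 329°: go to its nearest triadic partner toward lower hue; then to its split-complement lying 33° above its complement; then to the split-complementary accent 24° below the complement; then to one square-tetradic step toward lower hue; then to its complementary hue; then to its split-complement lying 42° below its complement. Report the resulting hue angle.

−120° (triadic ↓): 329 − 120 = 209°
+213° (split-comp 33° ↑): 209 + 213 = 422 → 422 − 360 = 62°
+156° (split-comp 24° ↓): 62 + 156 = 218°
−90° (square ↓): 218 − 90 = 128°
+180° (complement): 128 + 180 = 308°
+138° (split-comp 42° ↓): 308 + 138 = 446 → 446 − 360 = 86°

86°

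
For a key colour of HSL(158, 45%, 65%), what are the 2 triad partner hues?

278° and 38°

A triad places three hues 120° apart.
158 + 120 = 278°
158 + 240 = 398 → 398 − 360 = 38°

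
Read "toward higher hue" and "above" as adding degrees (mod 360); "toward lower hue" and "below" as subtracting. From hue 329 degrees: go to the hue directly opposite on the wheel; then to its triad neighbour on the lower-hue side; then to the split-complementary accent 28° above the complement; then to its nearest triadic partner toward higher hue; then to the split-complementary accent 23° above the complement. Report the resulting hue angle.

complement +180°: 329 + 180 = 509 → 509 − 360 = 149°
triadic ↓ −120°: 149 − 120 = 29°
split-comp 28° ↑ +208°: 29 + 208 = 237°
triadic ↑ +120°: 237 + 120 = 357°
split-comp 23° ↑ +203°: 357 + 203 = 560 → 560 − 360 = 200°

200°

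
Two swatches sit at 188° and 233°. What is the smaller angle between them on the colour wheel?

45°

|188 − 233| = 45.
45 ≤ 180, so the shorter arc is 45°.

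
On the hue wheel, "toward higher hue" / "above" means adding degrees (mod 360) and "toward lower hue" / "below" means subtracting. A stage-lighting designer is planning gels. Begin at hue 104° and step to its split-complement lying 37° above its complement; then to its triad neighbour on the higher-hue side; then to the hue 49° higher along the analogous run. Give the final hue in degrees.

104 + 217 = 321°   (split-comp 37° ↑)
321 + 120 = 441 → 441 − 360 = 81°   (triadic ↑)
81 + 49 = 130°   (analog 49° ↑)

130°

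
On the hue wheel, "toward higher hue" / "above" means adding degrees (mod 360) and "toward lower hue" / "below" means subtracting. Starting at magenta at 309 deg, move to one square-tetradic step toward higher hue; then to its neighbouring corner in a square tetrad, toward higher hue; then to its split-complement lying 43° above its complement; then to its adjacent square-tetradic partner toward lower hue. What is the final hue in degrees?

309 + 90 = 399 → 399 − 360 = 39°   (square ↑)
39 + 90 = 129°   (square ↑)
129 + 223 = 352°   (split-comp 43° ↑)
352 − 90 = 262°   (square ↓)

262°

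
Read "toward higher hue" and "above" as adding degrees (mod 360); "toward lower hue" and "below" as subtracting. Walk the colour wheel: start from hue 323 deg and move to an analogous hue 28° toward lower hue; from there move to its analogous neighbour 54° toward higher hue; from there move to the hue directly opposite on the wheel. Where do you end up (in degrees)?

−28° (analog 28° ↓): 323 − 28 = 295°
+54° (analog 54° ↑): 295 + 54 = 349°
+180° (complement): 349 + 180 = 529 → 529 − 360 = 169°

169°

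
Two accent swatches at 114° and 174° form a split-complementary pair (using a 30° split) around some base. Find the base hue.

The accents sit 30° either side of the complement, so the complement is their short-arc midpoint on the wheel.
Short-arc midpoint of 114° and 174°: 144°.
Base is 180° from the complement: 144 − 180 = -36 → -36 + 360 = 324°

324°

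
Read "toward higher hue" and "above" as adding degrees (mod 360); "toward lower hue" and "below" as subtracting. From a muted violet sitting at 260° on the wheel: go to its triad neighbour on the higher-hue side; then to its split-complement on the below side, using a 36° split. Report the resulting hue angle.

+120° (triadic ↑): 260 + 120 = 380 → 380 − 360 = 20°
+144° (split-comp 36° ↓): 20 + 144 = 164°

164°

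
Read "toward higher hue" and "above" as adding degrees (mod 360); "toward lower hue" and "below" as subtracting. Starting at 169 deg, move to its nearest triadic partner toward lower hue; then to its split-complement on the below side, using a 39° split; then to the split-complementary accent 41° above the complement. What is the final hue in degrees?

triadic ↓ −120°: 169 − 120 = 49°
split-comp 39° ↓ +141°: 49 + 141 = 190°
split-comp 41° ↑ +221°: 190 + 221 = 411 → 411 − 360 = 51°

51°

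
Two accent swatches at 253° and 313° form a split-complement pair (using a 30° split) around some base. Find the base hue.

103°

The accents sit 30° either side of the complement, so the complement is their short-arc midpoint on the wheel.
Short-arc midpoint of 253° and 313°: 283°.
Base is 180° from the complement: 283 − 180 = 103°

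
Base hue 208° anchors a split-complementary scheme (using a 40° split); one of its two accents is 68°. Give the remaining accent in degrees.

Split-complementary hues sit 40° either side of the complement.
Complement of the base 208°: 208 + 180 = 388 → 388 − 360 = 28°
The given accent 68° is 40° one side of 28°; the other accent sits 40° the other side: 28 − 40 = -12 → -12 + 360 = 348°

348°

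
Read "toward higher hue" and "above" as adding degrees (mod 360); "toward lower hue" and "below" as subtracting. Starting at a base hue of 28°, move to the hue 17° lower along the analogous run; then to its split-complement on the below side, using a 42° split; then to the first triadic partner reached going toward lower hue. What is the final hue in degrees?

−17° (analog 17° ↓): 28 − 17 = 11°
+138° (split-comp 42° ↓): 11 + 138 = 149°
−120° (triadic ↓): 149 − 120 = 29°

29°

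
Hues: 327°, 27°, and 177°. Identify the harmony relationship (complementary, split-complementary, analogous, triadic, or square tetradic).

split-complementary

Sort the hues: 27°, 177°, 327°.
Successive gaps around the wheel: 150°, 150°, 60°.
Two 150° gaps and one 60° gap — a base hue opposite a pair of accents 30° either side of its complement — is the split-complementary pattern.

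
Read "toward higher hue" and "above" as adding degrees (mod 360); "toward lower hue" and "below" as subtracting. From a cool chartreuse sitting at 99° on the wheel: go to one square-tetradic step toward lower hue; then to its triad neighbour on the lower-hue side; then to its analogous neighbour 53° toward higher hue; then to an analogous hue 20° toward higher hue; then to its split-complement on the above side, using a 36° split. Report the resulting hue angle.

178°

square ↓ −90°: 99 − 90 = 9°
triadic ↓ −120°: 9 − 120 = -111 → -111 + 360 = 249°
analog 53° ↑ +53°: 249 + 53 = 302°
analog 20° ↑ +20°: 302 + 20 = 322°
split-comp 36° ↑ +216°: 322 + 216 = 538 → 538 − 360 = 178°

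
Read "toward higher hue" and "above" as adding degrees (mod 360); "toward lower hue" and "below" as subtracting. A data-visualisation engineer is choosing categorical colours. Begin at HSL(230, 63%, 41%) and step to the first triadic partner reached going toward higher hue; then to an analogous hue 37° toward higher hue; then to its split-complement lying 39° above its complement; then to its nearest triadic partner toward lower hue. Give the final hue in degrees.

+120° (triadic ↑): 230 + 120 = 350°
+37° (analog 37° ↑): 350 + 37 = 387 → 387 − 360 = 27°
+219° (split-comp 39° ↑): 27 + 219 = 246°
−120° (triadic ↓): 246 − 120 = 126°

126°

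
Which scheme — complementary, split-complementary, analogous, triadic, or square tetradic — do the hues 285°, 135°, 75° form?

Sort the hues: 75°, 135°, 285°.
Successive gaps around the wheel: 60°, 150°, 150°.
Two 150° gaps and one 60° gap — a base hue opposite a pair of accents 30° either side of its complement — is the split-complementary pattern.

split-complementary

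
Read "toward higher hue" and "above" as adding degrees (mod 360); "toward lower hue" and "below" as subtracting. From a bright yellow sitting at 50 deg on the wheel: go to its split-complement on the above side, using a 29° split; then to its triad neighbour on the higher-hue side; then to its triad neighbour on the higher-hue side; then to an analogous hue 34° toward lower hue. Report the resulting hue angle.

50 + 209 = 259°   (split-comp 29° ↑)
259 + 120 = 379 → 379 − 360 = 19°   (triadic ↑)
19 + 120 = 139°   (triadic ↑)
139 − 34 = 105°   (analog 34° ↓)

105°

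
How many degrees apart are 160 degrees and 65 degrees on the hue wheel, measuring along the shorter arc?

95°

|160 − 65| = 95.
95 ≤ 180, so the shorter arc is 95°.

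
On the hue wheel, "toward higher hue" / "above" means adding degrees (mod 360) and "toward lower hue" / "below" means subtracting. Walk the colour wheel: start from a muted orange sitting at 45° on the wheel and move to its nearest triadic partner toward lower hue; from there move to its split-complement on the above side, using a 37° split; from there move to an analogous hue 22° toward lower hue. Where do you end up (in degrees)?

120°

triadic ↓ −120°: 45 − 120 = -75 → -75 + 360 = 285°
split-comp 37° ↑ +217°: 285 + 217 = 502 → 502 − 360 = 142°
analog 22° ↓ −22°: 142 − 22 = 120°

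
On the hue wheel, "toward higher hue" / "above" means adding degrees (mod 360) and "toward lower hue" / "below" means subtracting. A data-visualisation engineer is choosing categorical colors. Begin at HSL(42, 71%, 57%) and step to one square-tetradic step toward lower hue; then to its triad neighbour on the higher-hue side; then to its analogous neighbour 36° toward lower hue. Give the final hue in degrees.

square ↓ −90°: 42 − 90 = -48 → -48 + 360 = 312°
triadic ↑ +120°: 312 + 120 = 432 → 432 − 360 = 72°
analog 36° ↓ −36°: 72 − 36 = 36°

36°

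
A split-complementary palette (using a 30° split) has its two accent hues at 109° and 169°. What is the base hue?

319°

The accents sit 30° either side of the complement, so the complement is their short-arc midpoint on the wheel.
Short-arc midpoint of 109° and 169°: 139°.
Base is 180° from the complement: 139 − 180 = -41 → -41 + 360 = 319°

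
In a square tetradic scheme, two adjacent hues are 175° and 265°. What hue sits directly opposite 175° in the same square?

A square tetradic scheme places four hues 90° apart; opposite corners are 180° apart.
175 + 180 = 355°

355°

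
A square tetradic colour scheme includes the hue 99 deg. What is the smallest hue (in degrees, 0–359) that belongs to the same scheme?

A square tetradic scheme places four hues every 90°.
The full set through 99° is {9°, 99°, 189°, 279°}.

9°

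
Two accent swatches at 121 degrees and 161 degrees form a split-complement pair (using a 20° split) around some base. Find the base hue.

321°

The accents sit 20° either side of the complement, so the complement is their short-arc midpoint on the wheel.
Short-arc midpoint of 121° and 161°: 141°.
Base is 180° from the complement: 141 − 180 = -39 → -39 + 360 = 321°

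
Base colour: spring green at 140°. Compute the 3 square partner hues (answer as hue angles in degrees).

A square tetradic scheme places four hues every 90°.
140 + 90 = 230°
140 + 180 = 320°
140 + 270 = 410 → 410 − 360 = 50°

230°, 320°, and 50°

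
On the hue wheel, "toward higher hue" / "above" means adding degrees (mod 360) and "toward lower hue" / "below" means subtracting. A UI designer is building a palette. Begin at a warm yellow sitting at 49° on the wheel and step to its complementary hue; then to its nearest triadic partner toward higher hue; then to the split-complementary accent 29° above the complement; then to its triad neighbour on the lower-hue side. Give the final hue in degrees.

complement +180°: 49 + 180 = 229°
triadic ↑ +120°: 229 + 120 = 349°
split-comp 29° ↑ +209°: 349 + 209 = 558 → 558 − 360 = 198°
triadic ↓ −120°: 198 − 120 = 78°

78°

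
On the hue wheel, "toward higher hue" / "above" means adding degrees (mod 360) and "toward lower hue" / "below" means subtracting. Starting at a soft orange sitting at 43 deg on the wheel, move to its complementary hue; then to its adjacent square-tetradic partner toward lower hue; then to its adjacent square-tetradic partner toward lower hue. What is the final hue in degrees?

+180° (complement): 43 + 180 = 223°
−90° (square ↓): 223 − 90 = 133°
−90° (square ↓): 133 − 90 = 43°

43°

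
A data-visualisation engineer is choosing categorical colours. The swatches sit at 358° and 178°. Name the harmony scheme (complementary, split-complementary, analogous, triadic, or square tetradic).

Sort the hues: 178°, 358°.
Successive gaps around the wheel: 180°, 180°.
Two hues 180° apart are complementary.

complementary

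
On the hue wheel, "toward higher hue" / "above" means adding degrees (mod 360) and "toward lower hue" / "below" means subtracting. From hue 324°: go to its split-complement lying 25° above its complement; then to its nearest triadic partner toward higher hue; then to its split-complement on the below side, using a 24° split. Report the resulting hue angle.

85°

+205° (split-comp 25° ↑): 324 + 205 = 529 → 529 − 360 = 169°
+120° (triadic ↑): 169 + 120 = 289°
+156° (split-comp 24° ↓): 289 + 156 = 445 → 445 − 360 = 85°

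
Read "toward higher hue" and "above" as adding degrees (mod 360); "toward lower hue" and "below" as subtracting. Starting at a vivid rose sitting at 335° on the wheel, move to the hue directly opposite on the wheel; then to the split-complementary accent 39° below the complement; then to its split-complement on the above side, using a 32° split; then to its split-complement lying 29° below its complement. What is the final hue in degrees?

complement +180°: 335 + 180 = 515 → 515 − 360 = 155°
split-comp 39° ↓ +141°: 155 + 141 = 296°
split-comp 32° ↑ +212°: 296 + 212 = 508 → 508 − 360 = 148°
split-comp 29° ↓ +151°: 148 + 151 = 299°

299°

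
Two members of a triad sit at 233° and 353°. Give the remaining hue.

113°

A triad spaces three hues 120° apart.
The full set is {113°, 233°, 353°}.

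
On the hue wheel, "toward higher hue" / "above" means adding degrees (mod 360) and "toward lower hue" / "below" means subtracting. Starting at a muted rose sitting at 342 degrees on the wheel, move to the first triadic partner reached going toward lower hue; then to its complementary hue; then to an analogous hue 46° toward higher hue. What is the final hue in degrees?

342 − 120 = 222°   (triadic ↓)
222 + 180 = 402 → 402 − 360 = 42°   (complement)
42 + 46 = 88°   (analog 46° ↑)

88°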